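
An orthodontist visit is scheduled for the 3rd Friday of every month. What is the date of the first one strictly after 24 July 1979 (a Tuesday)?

July 1979 starts on a Sunday; its first Friday is the 6th, so the 3rd Friday is the 20th — 20 July 1979.
That is not after 24 July 1979, so look at August 1979.
August 1979 starts on a Wednesday; its first Friday is the 3rd, so the 3rd Friday is the 17th — 17 August 1979.

17 August 1979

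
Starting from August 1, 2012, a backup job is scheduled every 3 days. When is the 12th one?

The 12th occurrence is 11 intervals after the first: 11 × 3 = 33 days after August 1, 2012.
August has 31 days — 30 days to the end of August leaves 3.
3 days into September → September 3, 2012.

September 3, 2012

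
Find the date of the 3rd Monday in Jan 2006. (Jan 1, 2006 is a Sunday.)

Jan 16, 2006

Jan 2006 begins on a Sunday, so the first Monday is Jan 2 (1 day later).
The 3rd Monday is 2 weeks later: 2 + 14 = 16.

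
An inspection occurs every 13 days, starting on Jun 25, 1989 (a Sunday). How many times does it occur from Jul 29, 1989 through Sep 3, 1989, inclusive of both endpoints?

Occurrences land 13·i days after Jun 25, 1989 for i = 0, 1, 2, …
Jul 29, 1989 is 34 days after the start; 34 ÷ 13 = 2 remainder 8; since the remainder is 8, round up to i = 3. First occurrence in the window: #4 on Aug 3, 1989 (3×13 = 39 days in).
Sep 3, 1989 is 70 days after the start; 70 ÷ 13 = 5 remainder 5. Last occurrence in the window: #6 on Aug 29, 1989.
Occurrences #4 through #6: 3 in total.

3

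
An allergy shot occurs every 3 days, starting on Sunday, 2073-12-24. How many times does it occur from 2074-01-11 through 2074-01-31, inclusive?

7

Occurrences land 3·i days after 2073-12-24 for i = 0, 1, 2, …
2074-01-11 is 18 days after the start; 18 ÷ 3 = 6 remainder 0. First occurrence in the window: #7 on 2074-01-11 (6×3 = 18 days in).
2074-01-31 is 38 days after the start; 38 ÷ 3 = 12 remainder 2. Last occurrence in the window: #13 on 2074-01-29.
Occurrences #7 through #13: 7 in total.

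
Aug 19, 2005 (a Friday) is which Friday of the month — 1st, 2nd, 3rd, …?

Day 19 falls in week ⌈19/7⌉ of the month.
Days 1–7 hold the 1st Friday, 8–14 the 2nd, 15–21 the 3rd, 22–28 the 4th, 29–31 the 5th.
19 is in the range for the 3rd.

3rd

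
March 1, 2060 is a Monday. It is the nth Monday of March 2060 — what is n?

Day 1 falls in week ⌈1/7⌉ of the month.
Days 1–7 hold the 1st Monday, 8–14 the 2nd, 15–21 the 3rd, 22–28 the 4th, 29–31 the 5th.
1 is in the range for the 1st.

1st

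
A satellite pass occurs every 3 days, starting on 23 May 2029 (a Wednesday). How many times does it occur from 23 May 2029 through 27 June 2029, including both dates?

12

Occurrences land 3·i days after 23 May 2029 for i = 0, 1, 2, …
The window opens on the start date, so the first occurrence inside is #1 on 23 May 2029.
27 June 2029 is 35 days after the start; 35 ÷ 3 = 11 remainder 2. Last occurrence in the window: #12 on 25 June 2029.
Occurrences #1 through #12: 12 in total.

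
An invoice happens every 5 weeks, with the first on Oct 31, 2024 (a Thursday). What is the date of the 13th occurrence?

The 13th occurrence is 12 intervals after the first: 12 × 35 = 420 days after Oct 31, 2024.
Oct has 31 days — 0 days to the end of Oct leaves 420.
From end of Oct to end of 2024 is 61 days (359 left).
Jan has 31 days (328 left).
Feb has 28 days (300 left).
Mar has 31 days (269 left).
Apr has 30 days (239 left).
May has 31 days (208 left).
Jun has 30 days (178 left).
Jul has 31 days (147 left).
Aug has 31 days (116 left).
Sep has 30 days (86 left).
Oct has 31 days (55 left).
Nov has 30 days (25 left).
25 days into Dec → Dec 25, 2025.

Dec 25, 2025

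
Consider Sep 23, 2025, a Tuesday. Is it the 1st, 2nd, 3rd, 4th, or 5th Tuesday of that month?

Day 23 falls in week ⌈23/7⌉ of the month.
Days 1–7 hold the 1st Tuesday, 8–14 the 2nd, 15–21 the 3rd, 22–28 the 4th, 29–31 the 5th.
23 is in the range for the 4th.

4th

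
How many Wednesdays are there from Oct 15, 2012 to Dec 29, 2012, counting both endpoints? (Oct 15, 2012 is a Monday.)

Oct 15, 2012 is a Monday; the first Wednesday on or after it is Oct 17, 2012 (2 days later).
From Oct 17, 2012 to Dec 29, 2012: 14 + 30 + 29 = 73 days (rest of Oct, Nov, Dec).
73 ÷ 7 = 10 full weeks with remainder 3, so 10 more Wednesdays after the first → 11.

11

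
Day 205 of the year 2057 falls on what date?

January has 31 days (205 − 31 = 174 remain).
February has 28 days (174 − 28 = 146 remain).
March has 31 days (146 − 31 = 115 remain).
April has 30 days (115 − 30 = 85 remain).
May has 31 days (85 − 31 = 54 remain).
June has 30 days (54 − 30 = 24 remain).
24 into July → July 24.

2057-07-24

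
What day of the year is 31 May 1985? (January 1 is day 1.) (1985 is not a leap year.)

151

Days in months before May: 31 + 28 + 31 + 30 = 120.
Plus 31 days into May → day 151.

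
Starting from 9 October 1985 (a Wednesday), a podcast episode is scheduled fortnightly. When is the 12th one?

12 March 1986

The 12th occurrence is 11 intervals after the first: 11 × 14 = 154 days after 9 October 1985.
October has 31 days — 22 days to the end of October leaves 132.
November has 30 days (102 left).
December has 31 days (71 left).
January has 31 days (40 left).
February has 28 days (12 left).
12 days into March → 12 March 1986.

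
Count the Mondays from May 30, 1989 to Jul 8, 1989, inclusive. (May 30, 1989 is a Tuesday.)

May 30, 1989 is a Tuesday; the first Monday on or after it is Jun 5, 1989 (6 days later).
From Jun 5, 1989 to Jul 8, 1989: 25 + 8 = 33 days (rest of Jun, Jul).
33 ÷ 7 = 4 full weeks with remainder 5, so 4 more Mondays after the first → 5.

5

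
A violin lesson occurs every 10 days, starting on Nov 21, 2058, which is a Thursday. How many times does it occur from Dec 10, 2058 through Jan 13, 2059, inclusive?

4

Occurrences land 10·i days after Nov 21, 2058 for i = 0, 1, 2, …
Dec 10, 2058 is 19 days after the start; 19 ÷ 10 = 1 remainder 9; since the remainder is 9, round up to i = 2. First occurrence in the window: #3 on Dec 11, 2058 (2×10 = 20 days in).
Jan 13, 2059 is 53 days after the start; 53 ÷ 10 = 5 remainder 3. Last occurrence in the window: #6 on Jan 10, 2059.
Occurrences #3 through #6: 4 in total.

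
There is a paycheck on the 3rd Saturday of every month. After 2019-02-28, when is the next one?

2019-03-16

February 2019 starts on a Friday; its first Saturday is the 2nd, so the 3rd Saturday is the 16th — 2019-02-16.
That is not after 2019-02-28, so look at March 2019.
March 2019 starts on a Friday; its first Saturday is the 2nd, so the 3rd Saturday is the 16th — 2019-03-16.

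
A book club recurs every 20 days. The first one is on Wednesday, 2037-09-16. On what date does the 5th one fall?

2037-12-05

The 5th occurrence is 4 intervals after the first: 4 × 20 = 80 days after 2037-09-16.
September has 30 days — 14 days to the end of September leaves 66.
October has 31 days (35 left).
November has 30 days (5 left).
5 days into December → 2037-12-05.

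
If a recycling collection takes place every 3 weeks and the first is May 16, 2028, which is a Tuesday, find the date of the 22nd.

Jul 31, 2029

The 22nd occurrence is 21 intervals after the first: 21 × 21 = 441 days after May 16, 2028.
May has 31 days — 15 days to the end of May leaves 426.
From end of May to end of 2028 is 214 days (212 left).
Jan has 31 days (181 left).
Feb has 28 days (153 left).
Mar has 31 days (122 left).
Apr has 30 days (92 left).
May has 31 days (61 left).
Jun has 30 days (31 left).
31 days into Jul → Jul 31, 2029.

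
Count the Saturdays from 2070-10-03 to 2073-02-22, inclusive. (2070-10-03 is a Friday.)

125

2070-10-03 is a Friday; the first Saturday on or after it is 2070-10-04 (1 day later).
From 2070-10-04 to 2073-02-22: 88 + 365 + 366 + 53 = 872 days (rest of 2070, 2071, 2072, to 2073-02-22 in 2073).
872 ÷ 7 = 124 full weeks with remainder 4, so 124 more Saturdays after the first → 125.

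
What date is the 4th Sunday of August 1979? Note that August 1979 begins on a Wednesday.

1979-08-26

August 1979 begins on a Wednesday, so the first Sunday is August 5 (4 days later).
The 4th Sunday is 3 weeks later: 5 + 21 = 26.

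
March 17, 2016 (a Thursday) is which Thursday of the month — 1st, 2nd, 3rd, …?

Day 17 falls in week ⌈17/7⌉ of the month.
Days 1–7 hold the 1st Thursday, 8–14 the 2nd, 15–21 the 3rd, 22–28 the 4th, 29–31 the 5th.
17 is in the range for the 3rd.

3rd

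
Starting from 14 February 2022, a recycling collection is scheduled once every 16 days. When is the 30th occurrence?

The 30th occurrence is 29 intervals after the first: 29 × 16 = 464 days after 14 February 2022.
February has 28 days — 14 days to the end of February leaves 450.
From end of February to end of 2022 is 306 days (144 left).
January has 31 days (113 left).
February has 28 days (85 left).
March has 31 days (54 left).
April has 30 days (24 left).
24 days into May → 24 May 2023.

24 May 2023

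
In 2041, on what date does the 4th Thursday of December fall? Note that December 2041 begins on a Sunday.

2041-12-26

December 2041 begins on a Sunday, so the first Thursday is December 5 (4 days later).
The 4th Thursday is 3 weeks later: 5 + 21 = 26.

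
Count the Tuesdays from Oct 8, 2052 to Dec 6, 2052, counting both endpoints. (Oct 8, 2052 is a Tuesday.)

9

Oct 8, 2052 is a Tuesday; the first Tuesday on or after it is Oct 8, 2052.
From Oct 8, 2052 to Dec 6, 2052: 23 + 30 + 6 = 59 days (rest of Oct, Nov, Dec).
59 ÷ 7 = 8 full weeks with remainder 3, so 8 more Tuesdays after the first → 9.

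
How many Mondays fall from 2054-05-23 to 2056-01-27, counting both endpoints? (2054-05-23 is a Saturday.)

2054-05-23 is a Saturday; the first Monday on or after it is 2054-05-25 (2 days later).
From 2054-05-25 to 2056-01-27: 220 + 365 + 27 = 612 days (rest of 2054, 2055, to 2056-01-27 in 2056).
612 ÷ 7 = 87 full weeks with remainder 3, so 87 more Mondays after the first → 88.

88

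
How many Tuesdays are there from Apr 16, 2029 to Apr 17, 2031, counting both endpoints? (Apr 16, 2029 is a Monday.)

105

Apr 16, 2029 is a Monday; the first Tuesday on or after it is Apr 17, 2029 (1 day later).
From Apr 17, 2029 to Apr 17, 2031: 258 + 365 + 107 = 730 days (rest of 2029, 2030, to Apr 17, 2031 in 2031).
730 ÷ 7 = 104 full weeks with remainder 2, so 104 more Tuesdays after the first → 105.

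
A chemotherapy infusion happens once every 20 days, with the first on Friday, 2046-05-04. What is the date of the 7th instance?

2046-09-01

The 7th occurrence is 6 intervals after the first: 6 × 20 = 120 days after 2046-05-04.
May has 31 days — 27 days to the end of May leaves 93.
June has 30 days (63 left).
July has 31 days (32 left).
August has 31 days (1 left).
1 day into September → 2046-09-01.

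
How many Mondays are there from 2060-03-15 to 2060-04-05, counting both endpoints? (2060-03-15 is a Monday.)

4

2060-03-15 is a Monday; the first Monday on or after it is 2060-03-15.
From 2060-03-15 to 2060-04-05: 16 + 5 = 21 days (rest of March, April).
21 ÷ 7 = 3 full weeks with remainder 0, so 3 more Mondays after the first → 4.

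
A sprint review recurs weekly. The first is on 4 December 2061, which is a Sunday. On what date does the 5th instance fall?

1 January 2062

The 5th occurrence is 4 intervals after the first: 4 × 7 = 28 days after 4 December 2061.
December has 31 days — 27 days to the end of December leaves 1.
1 day into January → 1 January 2062.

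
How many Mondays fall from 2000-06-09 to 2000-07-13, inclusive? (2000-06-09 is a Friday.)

2000-06-09 is a Friday; the first Monday on or after it is 2000-06-12 (3 days later).
From 2000-06-12 to 2000-07-13: 18 + 13 = 31 days (rest of June, July).
31 ÷ 7 = 4 full weeks with remainder 3, so 4 more Mondays after the first → 5.

5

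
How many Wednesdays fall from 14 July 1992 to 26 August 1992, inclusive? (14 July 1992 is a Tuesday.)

14 July 1992 is a Tuesday; the first Wednesday on or after it is 15 July 1992 (1 day later).
From 15 July 1992 to 26 August 1992: 16 + 26 = 42 days (rest of July, August).
42 ÷ 7 = 6 full weeks with remainder 0, so 6 more Wednesdays after the first → 7.

7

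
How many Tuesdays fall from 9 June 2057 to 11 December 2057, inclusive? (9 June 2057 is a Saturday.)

9 June 2057 is a Saturday; the first Tuesday on or after it is 12 June 2057 (3 days later).
From 12 June 2057 to 11 December 2057: 18 + 31 + 31 + 30 + 31 + 30 + 11 = 182 days (rest of June, July, August, September, October, November, December).
182 ÷ 7 = 26 full weeks with remainder 0, so 26 more Tuesdays after the first → 27.

27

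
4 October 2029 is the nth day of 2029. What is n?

277

Days in months before October: 31 + 28 + 31 + 30 + 31 + 30 + 31 + 31 + 30 = 273.
Plus 4 days into October → day 277.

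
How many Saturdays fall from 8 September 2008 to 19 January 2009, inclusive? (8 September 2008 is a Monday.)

19

8 September 2008 is a Monday; the first Saturday on or after it is 13 September 2008 (5 days later).
From 13 September 2008 to 19 January 2009: 17 + 31 + 30 + 31 + 19 = 128 days (rest of September, October, November, December, January).
128 ÷ 7 = 18 full weeks with remainder 2, so 18 more Saturdays after the first → 19.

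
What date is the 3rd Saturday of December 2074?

December 2074 begins on a Saturday, so the first Saturday is December 1.
The 3rd Saturday is 2 weeks later: 1 + 14 = 15.

2074-12-15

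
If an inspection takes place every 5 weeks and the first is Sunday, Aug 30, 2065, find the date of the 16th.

The 16th occurrence is 15 intervals after the first: 15 × 35 = 525 days after Aug 30, 2065.
Aug has 31 days — 1 day to the end of Aug leaves 524.
From end of Aug to end of 2065 is 122 days (402 left).
2066 has 365 days (37 left).
Jan has 31 days (6 left).
6 days into Feb → Feb 6, 2067.

Feb 6, 2067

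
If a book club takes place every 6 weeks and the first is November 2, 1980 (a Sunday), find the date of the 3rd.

January 25, 1981

The 3rd occurrence is 2 intervals after the first: 2 × 42 = 84 days after November 2, 1980.
November has 30 days — 28 days to the end of November leaves 56.
December has 31 days (25 left).
25 days into January → January 25, 1981.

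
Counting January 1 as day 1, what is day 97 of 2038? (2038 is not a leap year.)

April 7, 2038

January has 31 days (97 − 31 = 66 remain).
February has 28 days (66 − 28 = 38 remain).
March has 31 days (38 − 31 = 7 remain).
7 into April → April 7.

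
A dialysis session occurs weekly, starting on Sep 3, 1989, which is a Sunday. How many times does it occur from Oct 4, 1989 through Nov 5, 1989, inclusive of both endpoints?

Occurrences land 7·i days after Sep 3, 1989 for i = 0, 1, 2, …
Oct 4, 1989 is 31 days after the start; 31 ÷ 7 = 4 remainder 3; since the remainder is 3, round up to i = 5. First occurrence in the window: #6 on Oct 8, 1989 (5×7 = 35 days in).
Nov 5, 1989 is 63 days after the start; 63 ÷ 7 = 9 remainder 0. Last occurrence in the window: #10 on Nov 5, 1989.
Occurrences #6 through #10: 5 in total.

5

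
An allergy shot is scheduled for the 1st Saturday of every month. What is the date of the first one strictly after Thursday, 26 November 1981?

5 December 1981

November 1981 starts on a Sunday, so its 1st Saturday is 7 November 1981 (6 days in).
That is not after 26 November 1981, so look at December 1981.
December 1981 starts on a Tuesday, so its 1st Saturday is 5 December 1981 (4 days in).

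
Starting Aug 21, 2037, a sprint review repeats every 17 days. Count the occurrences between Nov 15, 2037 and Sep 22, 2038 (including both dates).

18

Occurrences land 17·i days after Aug 21, 2037 for i = 0, 1, 2, …
Nov 15, 2037 is 86 days after the start; 86 ÷ 17 = 5 remainder 1; since the remainder is 1, round up to i = 6. First occurrence in the window: #7 on Dec 1, 2037 (6×17 = 102 days in).
Sep 22, 2038 is 397 days after the start; 397 ÷ 17 = 23 remainder 6. Last occurrence in the window: #24 on Sep 16, 2038.
Occurrences #7 through #24: 18 in total.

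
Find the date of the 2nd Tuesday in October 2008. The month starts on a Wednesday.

14 October 2008

October 2008 begins on a Wednesday, so the first Tuesday is October 7 (6 days later).
The 2nd Tuesday is 1 weeks later: 7 + 7 = 14.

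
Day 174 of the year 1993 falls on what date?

January has 31 days (174 − 31 = 143 remain).
February has 28 days (143 − 28 = 115 remain).
March has 31 days (115 − 31 = 84 remain).
April has 30 days (84 − 30 = 54 remain).
May has 31 days (54 − 31 = 23 remain).
23 into June → June 23.

June 23, 1993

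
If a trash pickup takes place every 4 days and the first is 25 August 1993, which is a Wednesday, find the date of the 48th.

The 48th occurrence is 47 intervals after the first: 47 × 4 = 188 days after 25 August 1993.
August has 31 days — 6 days to the end of August leaves 182.
September has 30 days (152 left).
October has 31 days (121 left).
November has 30 days (91 left).
December has 31 days (60 left).
January has 31 days (29 left).
February has 28 days (1 left).
1 day into March → 1 March 1994.

1 March 1994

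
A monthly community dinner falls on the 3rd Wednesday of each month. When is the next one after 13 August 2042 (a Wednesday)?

August 2042 starts on a Friday; its first Wednesday is the 6th, so the 3rd Wednesday is the 20th — 20 August 2042.
20 August 2042 is after 13 August 2042, so that is the next one.

20 August 2042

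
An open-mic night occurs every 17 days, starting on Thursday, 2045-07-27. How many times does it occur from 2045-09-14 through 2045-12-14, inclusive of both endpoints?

Occurrences land 17·i days after 2045-07-27 for i = 0, 1, 2, …
2045-09-14 is 49 days after the start; 49 ÷ 17 = 2 remainder 15; since the remainder is 15, round up to i = 3. First occurrence in the window: #4 on 2045-09-16 (3×17 = 51 days in).
2045-12-14 is 140 days after the start; 140 ÷ 17 = 8 remainder 4. Last occurrence in the window: #9 on 2045-12-10.
Occurrences #4 through #9: 6 in total.

6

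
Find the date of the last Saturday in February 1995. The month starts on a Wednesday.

25 February 1995

February 1995 begins on a Wednesday, so the first Saturday is February 4 (3 days later).
February 1995 has 28 days. Adding weeks: 4, 11, 18, 25 — the last one ≤ 28 is the 25th.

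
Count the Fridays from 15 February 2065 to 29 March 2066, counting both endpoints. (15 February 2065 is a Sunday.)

15 February 2065 is a Sunday; the first Friday on or after it is 20 February 2065 (5 days later).
From 20 February 2065 to 29 March 2066: 314 + 88 = 402 days (rest of 2065, to 29 March 2066 in 2066).
402 ÷ 7 = 57 full weeks with remainder 3, so 57 more Fridays after the first → 58.

58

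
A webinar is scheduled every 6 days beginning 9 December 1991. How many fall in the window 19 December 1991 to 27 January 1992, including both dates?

7

Occurrences land 6·i days after 9 December 1991 for i = 0, 1, 2, …
19 December 1991 is 10 days after the start; 10 ÷ 6 = 1 remainder 4; since the remainder is 4, round up to i = 2. First occurrence in the window: #3 on 21 December 1991 (2×6 = 12 days in).
27 January 1992 is 49 days after the start; 49 ÷ 6 = 8 remainder 1. Last occurrence in the window: #9 on 26 January 1992.
Occurrences #3 through #9: 7 in total.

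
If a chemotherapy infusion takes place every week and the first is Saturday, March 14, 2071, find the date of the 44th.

The 44th occurrence is 43 intervals after the first: 43 × 7 = 301 days after March 14, 2071.
March has 31 days — 17 days to the end of March leaves 284.
April has 30 days (254 left).
May has 31 days (223 left).
June has 30 days (193 left).
July has 31 days (162 left).
August has 31 days (131 left).
September has 30 days (101 left).
October has 31 days (70 left).
November has 30 days (40 left).
December has 31 days (9 left).
9 days into January → January 9, 2072.

January 9, 2072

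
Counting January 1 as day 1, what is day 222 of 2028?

Aug 9, 2028

Jan has 31 days (222 − 31 = 191 remain).
Feb has 29 days (191 − 29 = 162 remain).
Mar has 31 days (162 − 31 = 131 remain).
Apr has 30 days (131 − 30 = 101 remain).
May has 31 days (101 − 31 = 70 remain).
Jun has 30 days (70 − 30 = 40 remain).
Jul has 31 days (40 − 31 = 9 remain).
9 into Aug → Aug 9.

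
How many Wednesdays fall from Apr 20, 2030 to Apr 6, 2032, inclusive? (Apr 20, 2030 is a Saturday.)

Apr 20, 2030 is a Saturday; the first Wednesday on or after it is Apr 24, 2030 (4 days later).
From Apr 24, 2030 to Apr 6, 2032: 251 + 365 + 97 = 713 days (rest of 2030, 2031, to Apr 6, 2032 in 2032).
713 ÷ 7 = 101 full weeks with remainder 6, so 101 more Wednesdays after the first → 102.

102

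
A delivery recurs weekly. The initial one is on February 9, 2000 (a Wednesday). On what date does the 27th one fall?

The 27th occurrence is 26 intervals after the first: 26 × 7 = 182 days after February 9, 2000.
February has 29 days — 20 days to the end of February leaves 162.
March has 31 days (131 left).
April has 30 days (101 left).
May has 31 days (70 left).
June has 30 days (40 left).
July has 31 days (9 left).
9 days into August → August 9, 2000.

August 9, 2000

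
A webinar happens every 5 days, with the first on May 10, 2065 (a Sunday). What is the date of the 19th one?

The 19th occurrence is 18 intervals after the first: 18 × 5 = 90 days after May 10, 2065.
May has 31 days — 21 days to the end of May leaves 69.
Jun has 30 days (39 left).
Jul has 31 days (8 left).
8 days into Aug → Aug 8, 2065.

Aug 8, 2065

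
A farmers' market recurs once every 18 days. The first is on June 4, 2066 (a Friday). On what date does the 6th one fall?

The 6th occurrence is 5 intervals after the first: 5 × 18 = 90 days after June 4, 2066.
June has 30 days — 26 days to the end of June leaves 64.
July has 31 days (33 left).
August has 31 days (2 left).
2 days into September → September 2, 2066.

September 2, 2066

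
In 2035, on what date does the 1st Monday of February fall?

February 5, 2035

The first Monday of February 2035 is February 5.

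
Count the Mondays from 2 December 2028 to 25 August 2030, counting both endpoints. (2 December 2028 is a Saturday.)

90

2 December 2028 is a Saturday; the first Monday on or after it is 4 December 2028 (2 days later).
From 4 December 2028 to 25 August 2030: 27 + 365 + 237 = 629 days (rest of 2028, 2029, to 25 August 2030 in 2030).
629 ÷ 7 = 89 full weeks with remainder 6, so 89 more Mondays after the first → 90.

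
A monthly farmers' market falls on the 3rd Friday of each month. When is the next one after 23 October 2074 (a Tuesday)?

October 2074 starts on a Monday; its first Friday is the 5th, so the 3rd Friday is the 19th — 19 October 2074.
That is not after 23 October 2074, so look at November 2074.
November 2074 starts on a Thursday; its first Friday is the 2nd, so the 3rd Friday is the 16th — 16 November 2074.

16 November 2074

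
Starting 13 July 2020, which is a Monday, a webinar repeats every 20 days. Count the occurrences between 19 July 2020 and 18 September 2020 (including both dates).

Occurrences land 20·i days after 13 July 2020 for i = 0, 1, 2, …
19 July 2020 is 6 days after the start; 6 ÷ 20 = 0 remainder 6; since the remainder is 6, round up to i = 1. First occurrence in the window: #2 on 2 August 2020 (1×20 = 20 days in).
18 September 2020 is 67 days after the start; 67 ÷ 20 = 3 remainder 7. Last occurrence in the window: #4 on 11 September 2020.
Occurrences #2 through #4: 3 in total.

3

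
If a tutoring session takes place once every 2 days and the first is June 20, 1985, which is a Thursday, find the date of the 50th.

The 50th occurrence is 49 intervals after the first: 49 × 2 = 98 days after June 20, 1985.
June has 30 days — 10 days to the end of June leaves 88.
July has 31 days (57 left).
August has 31 days (26 left).
26 days into September → September 26, 1985.

September 26, 1985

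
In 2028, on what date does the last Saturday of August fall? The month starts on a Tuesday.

2028-08-26

August 2028 begins on a Tuesday, so the first Saturday is August 5 (4 days later).
August 2028 has 31 days. Adding weeks: 5, 12, 19, 26 — the last one ≤ 31 is the 26th.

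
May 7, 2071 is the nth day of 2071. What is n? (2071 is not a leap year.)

Days in months before May: 31 + 28 + 31 + 30 = 120.
Plus 7 days into May → day 127.

127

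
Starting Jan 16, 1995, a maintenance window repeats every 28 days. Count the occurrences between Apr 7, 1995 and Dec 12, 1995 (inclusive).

9

Occurrences land 28·i days after Jan 16, 1995 for i = 0, 1, 2, …
Apr 7, 1995 is 81 days after the start; 81 ÷ 28 = 2 remainder 25; since the remainder is 25, round up to i = 3. First occurrence in the window: #4 on Apr 10, 1995 (3×28 = 84 days in).
Dec 12, 1995 is 330 days after the start; 330 ÷ 28 = 11 remainder 22. Last occurrence in the window: #12 on Nov 20, 1995.
Occurrences #4 through #12: 9 in total.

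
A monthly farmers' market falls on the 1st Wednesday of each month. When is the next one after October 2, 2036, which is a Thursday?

November 5, 2036

October 2036 starts on a Wednesday, so its 1st Wednesday is October 1, 2036.
That is not after October 2, 2036, so look at November 2036.
November 2036 starts on a Saturday, so its 1st Wednesday is November 5, 2036 (4 days in).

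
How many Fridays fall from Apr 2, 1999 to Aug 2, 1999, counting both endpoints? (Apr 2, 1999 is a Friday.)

Apr 2, 1999 is a Friday; the first Friday on or after it is Apr 2, 1999.
From Apr 2, 1999 to Aug 2, 1999: 28 + 31 + 30 + 31 + 2 = 122 days (rest of Apr, May, Jun, Jul, Aug).
122 ÷ 7 = 17 full weeks with remainder 3, so 17 more Fridays after the first → 18.

18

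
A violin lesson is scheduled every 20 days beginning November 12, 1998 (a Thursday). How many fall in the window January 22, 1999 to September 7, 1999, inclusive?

Occurrences land 20·i days after November 12, 1998 for i = 0, 1, 2, …
January 22, 1999 is 71 days after the start; 71 ÷ 20 = 3 remainder 11; since the remainder is 11, round up to i = 4. First occurrence in the window: #5 on January 31, 1999 (4×20 = 80 days in).
September 7, 1999 is 299 days after the start; 299 ÷ 20 = 14 remainder 19. Last occurrence in the window: #15 on August 19, 1999.
Occurrences #5 through #15: 11 in total.

11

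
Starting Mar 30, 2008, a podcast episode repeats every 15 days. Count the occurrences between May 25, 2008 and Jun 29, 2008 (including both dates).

3

Occurrences land 15·i days after Mar 30, 2008 for i = 0, 1, 2, …
May 25, 2008 is 56 days after the start; 56 ÷ 15 = 3 remainder 11; since the remainder is 11, round up to i = 4. First occurrence in the window: #5 on May 29, 2008 (4×15 = 60 days in).
Jun 29, 2008 is 91 days after the start; 91 ÷ 15 = 6 remainder 1. Last occurrence in the window: #7 on Jun 28, 2008.
Occurrences #5 through #7: 3 in total.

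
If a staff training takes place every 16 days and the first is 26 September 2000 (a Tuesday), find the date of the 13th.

The 13th occurrence is 12 intervals after the first: 12 × 16 = 192 days after 26 September 2000.
September has 30 days — 4 days to the end of September leaves 188.
October has 31 days (157 left).
November has 30 days (127 left).
December has 31 days (96 left).
January has 31 days (65 left).
February has 28 days (37 left).
March has 31 days (6 left).
6 days into April → 6 April 2001.

6 April 2001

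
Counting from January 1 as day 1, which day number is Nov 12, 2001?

Days in months before Nov: 31 + 28 + 31 + 30 + 31 + 30 + 31 + 31 + 30 + 31 = 304.
Plus 12 days into Nov → day 316.

316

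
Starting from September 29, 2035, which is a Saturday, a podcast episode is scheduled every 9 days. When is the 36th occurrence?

The 36th occurrence is 35 intervals after the first: 35 × 9 = 315 days after September 29, 2035.
September has 30 days — 1 day to the end of September leaves 314.
October has 31 days (283 left).
November has 30 days (253 left).
December has 31 days (222 left).
January has 31 days (191 left).
February has 29 days (162 left).
March has 31 days (131 left).
April has 30 days (101 left).
May has 31 days (70 left).
June has 30 days (40 left).
July has 31 days (9 left).
9 days into August → August 9, 2036.

August 9, 2036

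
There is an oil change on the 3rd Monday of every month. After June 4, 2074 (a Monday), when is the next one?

June 18, 2074

June 2074 starts on a Friday; its first Monday is the 4th, so the 3rd Monday is the 18th — June 18, 2074.
June 18, 2074 is after June 4, 2074, so that is the next one.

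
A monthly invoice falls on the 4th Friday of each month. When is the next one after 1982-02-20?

February 1982 starts on a Monday; its first Friday is the 5th, so the 4th Friday is the 26th — 1982-02-26.
1982-02-26 is after 1982-02-20, so that is the next one.

1982-02-26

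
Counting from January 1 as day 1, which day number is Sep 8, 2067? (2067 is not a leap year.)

251

Days in months before Sep: 31 + 28 + 31 + 30 + 31 + 30 + 31 + 31 = 243.
Plus 8 days into Sep → day 251.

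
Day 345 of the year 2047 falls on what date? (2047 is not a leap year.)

January has 31 days (345 − 31 = 314 remain).
February has 28 days (314 − 28 = 286 remain).
March has 31 days (286 − 31 = 255 remain).
April has 30 days (255 − 30 = 225 remain).
May has 31 days (225 − 31 = 194 remain).
June has 30 days (194 − 30 = 164 remain).
July has 31 days (164 − 31 = 133 remain).
August has 31 days (133 − 31 = 102 remain).
September has 30 days (102 − 30 = 72 remain).
October has 31 days (72 − 31 = 41 remain).
November has 30 days (41 − 30 = 11 remain).
11 into December → December 11.

11 December 2047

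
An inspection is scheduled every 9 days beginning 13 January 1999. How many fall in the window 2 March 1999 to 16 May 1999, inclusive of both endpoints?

Occurrences land 9·i days after 13 January 1999 for i = 0, 1, 2, …
2 March 1999 is 48 days after the start; 48 ÷ 9 = 5 remainder 3; since the remainder is 3, round up to i = 6. First occurrence in the window: #7 on 8 March 1999 (6×9 = 54 days in).
16 May 1999 is 123 days after the start; 123 ÷ 9 = 13 remainder 6. Last occurrence in the window: #14 on 10 May 1999.
Occurrences #7 through #14: 8 in total.

8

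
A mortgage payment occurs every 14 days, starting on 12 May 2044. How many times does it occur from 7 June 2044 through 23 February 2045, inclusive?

19

Occurrences land 14·i days after 12 May 2044 for i = 0, 1, 2, …
7 June 2044 is 26 days after the start; 26 ÷ 14 = 1 remainder 12; since the remainder is 12, round up to i = 2. First occurrence in the window: #3 on 9 June 2044 (2×14 = 28 days in).
23 February 2045 is 287 days after the start; 287 ÷ 14 = 20 remainder 7. Last occurrence in the window: #21 on 16 February 2045.
Occurrences #3 through #21: 19 in total.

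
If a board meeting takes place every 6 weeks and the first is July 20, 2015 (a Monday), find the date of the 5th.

The 5th occurrence is 4 intervals after the first: 4 × 42 = 168 days after July 20, 2015.
July has 31 days — 11 days to the end of July leaves 157.
August has 31 days (126 left).
September has 30 days (96 left).
October has 31 days (65 left).
November has 30 days (35 left).
December has 31 days (4 left).
4 days into January → January 4, 2016.

January 4, 2016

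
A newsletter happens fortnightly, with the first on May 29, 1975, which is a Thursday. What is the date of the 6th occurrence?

The 6th occurrence is 5 intervals after the first: 5 × 14 = 70 days after May 29, 1975.
May has 31 days — 2 days to the end of May leaves 68.
Jun has 30 days (38 left).
Jul has 31 days (7 left).
7 days into Aug → Aug 7, 1975.

Aug 7, 1975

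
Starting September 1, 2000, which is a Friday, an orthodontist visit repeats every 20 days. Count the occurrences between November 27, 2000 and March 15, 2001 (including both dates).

Occurrences land 20·i days after September 1, 2000 for i = 0, 1, 2, …
November 27, 2000 is 87 days after the start; 87 ÷ 20 = 4 remainder 7; since the remainder is 7, round up to i = 5. First occurrence in the window: #6 on December 10, 2000 (5×20 = 100 days in).
March 15, 2001 is 195 days after the start; 195 ÷ 20 = 9 remainder 15. Last occurrence in the window: #10 on February 28, 2001.
Occurrences #6 through #10: 5 in total.

5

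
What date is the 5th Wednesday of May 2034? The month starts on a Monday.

May 2034 begins on a Monday, so the first Wednesday is May 3 (2 days later).
The 5th Wednesday is 4 weeks later: 3 + 28 = 31.

2034-05-31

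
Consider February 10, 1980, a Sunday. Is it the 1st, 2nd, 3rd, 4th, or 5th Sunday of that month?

Day 10 falls in week ⌈10/7⌉ of the month.
Days 1–7 hold the 1st Sunday, 8–14 the 2nd, 15–21 the 3rd, 22–28 the 4th, 29–31 the 5th.
10 is in the range for the 2nd.

2nd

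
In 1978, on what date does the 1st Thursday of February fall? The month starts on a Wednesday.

February 1978 begins on a Wednesday, so the first Thursday is February 2 (1 day later).

February 2, 1978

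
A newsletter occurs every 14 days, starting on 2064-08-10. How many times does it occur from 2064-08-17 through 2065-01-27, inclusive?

Occurrences land 14·i days after 2064-08-10 for i = 0, 1, 2, …
2064-08-17 is 7 days after the start; 7 ÷ 14 = 0 remainder 7; since the remainder is 7, round up to i = 1. First occurrence in the window: #2 on 2064-08-24 (1×14 = 14 days in).
2065-01-27 is 170 days after the start; 170 ÷ 14 = 12 remainder 2. Last occurrence in the window: #13 on 2065-01-25.
Occurrences #2 through #13: 12 in total.

12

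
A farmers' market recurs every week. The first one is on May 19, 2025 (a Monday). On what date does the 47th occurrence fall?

April 6, 2026

The 47th occurrence is 46 intervals after the first: 46 × 7 = 322 days after May 19, 2025.
May has 31 days — 12 days to the end of May leaves 310.
June has 30 days (280 left).
July has 31 days (249 left).
August has 31 days (218 left).
September has 30 days (188 left).
October has 31 days (157 left).
November has 30 days (127 left).
December has 31 days (96 left).
January has 31 days (65 left).
February has 28 days (37 left).
March has 31 days (6 left).
6 days into April → April 6, 2026.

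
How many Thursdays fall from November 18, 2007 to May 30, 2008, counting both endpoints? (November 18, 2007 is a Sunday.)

November 18, 2007 is a Sunday; the first Thursday on or after it is November 22, 2007 (4 days later).
From November 22, 2007 to May 30, 2008: 8 + 31 + 31 + 29 + 31 + 30 + 30 = 190 days (rest of November, December, January, February, March, April, May).
190 ÷ 7 = 27 full weeks with remainder 1, so 27 more Thursdays after the first → 28.

28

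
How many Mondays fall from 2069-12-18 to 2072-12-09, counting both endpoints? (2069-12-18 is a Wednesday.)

155

2069-12-18 is a Wednesday; the first Monday on or after it is 2069-12-23 (5 days later).
From 2069-12-23 to 2072-12-09: 8 + 365 + 365 + 344 = 1082 days (rest of 2069, 2070, 2071, to 2072-12-09 in 2072).
1082 ÷ 7 = 154 full weeks with remainder 4, so 154 more Mondays after the first → 155.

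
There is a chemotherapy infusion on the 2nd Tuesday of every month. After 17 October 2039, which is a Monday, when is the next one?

October 2039 starts on a Saturday; its first Tuesday is the 4th, so the 2nd Tuesday is the 11th — 11 October 2039.
That is not after 17 October 2039, so look at November 2039.
November 2039 starts on a Tuesday; its first Tuesday is the 1st, so the 2nd Tuesday is the 8th — 8 November 2039.

8 November 2039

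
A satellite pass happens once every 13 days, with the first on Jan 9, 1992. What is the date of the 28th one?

Dec 25, 1992

The 28th occurrence is 27 intervals after the first: 27 × 13 = 351 days after Jan 9, 1992.
Jan has 31 days — 22 days to the end of Jan leaves 329.
Feb has 29 days (300 left).
Mar has 31 days (269 left).
Apr has 30 days (239 left).
May has 31 days (208 left).
Jun has 30 days (178 left).
Jul has 31 days (147 left).
Aug has 31 days (116 left).
Sep has 30 days (86 left).
Oct has 31 days (55 left).
Nov has 30 days (25 left).
25 days into Dec → Dec 25, 1992.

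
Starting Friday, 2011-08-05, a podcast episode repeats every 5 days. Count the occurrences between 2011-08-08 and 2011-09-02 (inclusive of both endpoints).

Occurrences land 5·i days after 2011-08-05 for i = 0, 1, 2, …
2011-08-08 is 3 days after the start; 3 ÷ 5 = 0 remainder 3; since the remainder is 3, round up to i = 1. First occurrence in the window: #2 on 2011-08-10 (1×5 = 5 days in).
2011-09-02 is 28 days after the start; 28 ÷ 5 = 5 remainder 3. Last occurrence in the window: #6 on 2011-08-30.
Occurrences #2 through #6: 5 in total.

5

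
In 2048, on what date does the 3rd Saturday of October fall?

October 17, 2048

October 2048 begins on a Thursday, so the first Saturday is October 3 (2 days later).
The 3rd Saturday is 2 weeks later: 3 + 14 = 17.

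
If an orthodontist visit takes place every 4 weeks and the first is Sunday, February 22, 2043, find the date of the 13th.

January 24, 2044

The 13th occurrence is 12 intervals after the first: 12 × 28 = 336 days after February 22, 2043.
February has 28 days — 6 days to the end of February leaves 330.
March has 31 days (299 left).
April has 30 days (269 left).
May has 31 days (238 left).
June has 30 days (208 left).
July has 31 days (177 left).
August has 31 days (146 left).
September has 30 days (116 left).
October has 31 days (85 left).
November has 30 days (55 left).
December has 31 days (24 left).
24 days into January → January 24, 2044.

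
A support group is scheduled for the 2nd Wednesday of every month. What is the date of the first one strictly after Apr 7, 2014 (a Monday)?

Apr 2014 starts on a Tuesday; its first Wednesday is the 2nd, so the 2nd Wednesday is the 9th — Apr 9, 2014.
Apr 9, 2014 is after Apr 7, 2014, so that is the next one.

Apr 9, 2014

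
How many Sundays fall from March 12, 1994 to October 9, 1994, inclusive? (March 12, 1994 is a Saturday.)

31

March 12, 1994 is a Saturday; the first Sunday on or after it is March 13, 1994 (1 day later).
From March 13, 1994 to October 9, 1994: 18 + 30 + 31 + 30 + 31 + 31 + 30 + 9 = 210 days (rest of March, April, May, June, July, August, September, October).
210 ÷ 7 = 30 full weeks with remainder 0, so 30 more Sundays after the first → 31.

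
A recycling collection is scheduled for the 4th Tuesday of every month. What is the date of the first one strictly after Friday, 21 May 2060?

May 2060 starts on a Saturday; its first Tuesday is the 4th, so the 4th Tuesday is the 25th — 25 May 2060.
25 May 2060 is after 21 May 2060, so that is the next one.

25 May 2060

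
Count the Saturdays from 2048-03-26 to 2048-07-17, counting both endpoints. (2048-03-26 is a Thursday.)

2048-03-26 is a Thursday; the first Saturday on or after it is 2048-03-28 (2 days later).
From 2048-03-28 to 2048-07-17: 3 + 30 + 31 + 30 + 17 = 111 days (rest of March, April, May, June, July).
111 ÷ 7 = 15 full weeks with remainder 6, so 15 more Saturdays after the first → 16.

16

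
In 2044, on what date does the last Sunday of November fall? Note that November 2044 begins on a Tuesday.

November 2044 begins on a Tuesday, so the first Sunday is November 6 (5 days later).
November 2044 has 30 days. Adding weeks: 6, 13, 20, 27 — the last one ≤ 30 is the 27th.

2044-11-27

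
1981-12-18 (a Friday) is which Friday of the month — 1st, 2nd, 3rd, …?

3rd

Day 18 falls in week ⌈18/7⌉ of the month.
Days 1–7 hold the 1st Friday, 8–14 the 2nd, 15–21 the 3rd, 22–28 the 4th, 29–31 the 5th.
18 is in the range for the 3rd.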